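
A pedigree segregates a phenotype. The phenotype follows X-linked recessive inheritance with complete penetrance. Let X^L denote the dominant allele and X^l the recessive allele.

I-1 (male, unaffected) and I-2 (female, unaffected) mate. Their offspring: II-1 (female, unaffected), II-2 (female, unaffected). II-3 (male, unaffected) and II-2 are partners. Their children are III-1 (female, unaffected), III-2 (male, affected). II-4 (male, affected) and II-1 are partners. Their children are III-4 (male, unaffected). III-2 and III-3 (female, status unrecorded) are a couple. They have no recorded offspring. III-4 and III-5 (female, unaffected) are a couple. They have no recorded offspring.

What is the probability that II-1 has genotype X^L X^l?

1/3

I-1 is unaffected, so I-1 is X^L Y.
I-2 is unaffected so carries L and passed l to II-2 (X^L X^l, whose L came from I-1), so I-2 is X^L X^l.
Their cross gives offspring ratios 1/2 X^L X^L : 1/2 X^L X^l. Conditioning on II-1 being unaffected, P(X^L X^l) = 1/2 / 1 = 1/2 before taking II-1's own offspring into account.
II-4 is affected, so II-4 is X^l Y.
Now use II-1's offspring. Probability of each recorded status — unaffected son III-4: 1/2 if II-1 is X^L X^l, 1 if X^L X^L.
Bayes: P(X^L X^l) = 1/2·1/2 / (1/2·1/2 + 1/2·1) = 1/3.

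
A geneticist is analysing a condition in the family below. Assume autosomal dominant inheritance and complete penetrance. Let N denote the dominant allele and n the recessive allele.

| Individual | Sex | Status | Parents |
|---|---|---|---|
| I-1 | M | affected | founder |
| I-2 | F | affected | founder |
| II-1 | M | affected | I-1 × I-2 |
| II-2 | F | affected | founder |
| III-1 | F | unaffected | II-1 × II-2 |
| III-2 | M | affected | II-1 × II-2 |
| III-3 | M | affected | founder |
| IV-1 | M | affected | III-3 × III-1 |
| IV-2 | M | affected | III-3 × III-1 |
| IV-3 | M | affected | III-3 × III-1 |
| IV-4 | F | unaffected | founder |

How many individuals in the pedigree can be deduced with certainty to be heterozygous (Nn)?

5

Obligate heterozygotes: II-1 is affected so carries N and passed n to III-1 (nn), so II-1 is Nn; II-2 is affected so carries N and passed n to III-1 (nn), so II-2 is Nn; IV-1 is affected so carries N and received n from III-1 (nn), so IV-1 is Nn; IV-2 is affected so carries N and received n from III-1 (nn), so IV-2 is Nn; IV-3 is affected so carries N and received n from III-1 (nn), so IV-3 is Nn.
Every other individual is either homozygous by phenotype or has at least one consistent homozygous assignment, so the count is 5.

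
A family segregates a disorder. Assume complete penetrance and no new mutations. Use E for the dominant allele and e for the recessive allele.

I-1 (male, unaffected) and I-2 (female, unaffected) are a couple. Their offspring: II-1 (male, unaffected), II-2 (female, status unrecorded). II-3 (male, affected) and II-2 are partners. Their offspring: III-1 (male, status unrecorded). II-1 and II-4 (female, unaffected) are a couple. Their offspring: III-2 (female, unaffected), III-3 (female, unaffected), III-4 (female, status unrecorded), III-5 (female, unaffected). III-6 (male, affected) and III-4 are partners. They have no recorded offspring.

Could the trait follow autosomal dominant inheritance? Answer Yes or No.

A consistent assignment under autosomal dominant exists: I-1 ee, I-2 ee, II-1 ee, II-2 ee, II-3 EE, II-4 ee, III-1 Ee, III-2 ee, III-3 ee, III-4 ee, III-5 ee, III-6 EE.
In this assignment every recorded phenotype matches its genotype and every non-founder's genotype is obtainable from its parents' genotypes, so the pedigree is consistent.

Yes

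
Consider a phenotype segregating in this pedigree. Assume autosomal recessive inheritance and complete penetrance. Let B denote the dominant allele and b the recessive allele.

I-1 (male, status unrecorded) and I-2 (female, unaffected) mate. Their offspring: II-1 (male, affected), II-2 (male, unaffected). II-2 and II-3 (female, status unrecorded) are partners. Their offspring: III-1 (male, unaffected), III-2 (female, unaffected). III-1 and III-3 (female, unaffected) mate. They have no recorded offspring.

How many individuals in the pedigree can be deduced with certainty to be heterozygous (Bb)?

1

Obligate heterozygotes: I-2 is unaffected so carries B and passed b to II-1 (bb), so I-2 is Bb.
Every other individual is either homozygous by phenotype or has at least one consistent homozygous assignment, so the count is 1.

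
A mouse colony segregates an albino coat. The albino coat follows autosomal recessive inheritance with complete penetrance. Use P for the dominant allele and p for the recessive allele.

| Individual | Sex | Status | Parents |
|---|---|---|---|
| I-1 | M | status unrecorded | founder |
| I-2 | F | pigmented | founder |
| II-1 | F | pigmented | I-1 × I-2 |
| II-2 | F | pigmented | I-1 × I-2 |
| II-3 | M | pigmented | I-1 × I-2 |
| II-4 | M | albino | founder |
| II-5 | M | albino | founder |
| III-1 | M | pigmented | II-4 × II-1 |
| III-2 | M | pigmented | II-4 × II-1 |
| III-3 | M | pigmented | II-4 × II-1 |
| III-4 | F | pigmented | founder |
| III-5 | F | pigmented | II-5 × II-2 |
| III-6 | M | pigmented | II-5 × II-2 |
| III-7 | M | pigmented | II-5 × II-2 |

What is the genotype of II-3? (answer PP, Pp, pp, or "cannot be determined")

II-3's phenotype allows PP or Pp, and no parent or child forces a single allele at both positions; consistent genotype assignments exist with II-3 as PP or Pp.

cannot be determined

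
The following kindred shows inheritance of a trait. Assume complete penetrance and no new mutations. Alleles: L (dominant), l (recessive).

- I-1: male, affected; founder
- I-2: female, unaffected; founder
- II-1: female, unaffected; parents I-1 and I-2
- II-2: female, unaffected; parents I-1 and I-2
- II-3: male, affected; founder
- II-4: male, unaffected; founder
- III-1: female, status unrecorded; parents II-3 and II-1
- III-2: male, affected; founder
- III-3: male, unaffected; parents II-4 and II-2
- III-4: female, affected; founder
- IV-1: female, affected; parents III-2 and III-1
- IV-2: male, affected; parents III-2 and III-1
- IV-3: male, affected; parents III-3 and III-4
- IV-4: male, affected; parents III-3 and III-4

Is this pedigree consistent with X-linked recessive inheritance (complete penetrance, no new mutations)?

Yes

A consistent assignment under X-linked recessive exists: I-1 X^l Y, I-2 X^L X^L, II-1 X^L X^l, II-2 X^L X^l, II-3 X^l Y, II-4 X^L Y, III-1 X^L X^l, III-2 X^l Y, III-3 X^L Y, III-4 X^l X^l, IV-1 X^l X^l, IV-2 X^l Y, IV-3 X^l Y, IV-4 X^l Y.
In this assignment every recorded phenotype matches its genotype and every non-founder's genotype is obtainable from its parents' genotypes, so the pedigree is consistent.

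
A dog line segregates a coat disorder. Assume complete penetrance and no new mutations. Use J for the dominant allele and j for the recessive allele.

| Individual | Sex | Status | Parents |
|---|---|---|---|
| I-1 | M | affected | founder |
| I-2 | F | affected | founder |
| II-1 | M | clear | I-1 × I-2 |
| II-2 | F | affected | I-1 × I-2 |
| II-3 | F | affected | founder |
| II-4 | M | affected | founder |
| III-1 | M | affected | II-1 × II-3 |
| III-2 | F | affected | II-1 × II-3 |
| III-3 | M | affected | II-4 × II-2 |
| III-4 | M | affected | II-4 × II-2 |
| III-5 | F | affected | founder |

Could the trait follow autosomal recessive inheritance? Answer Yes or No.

Under autosomal recessive, II-1 (clear, male) cannot arise from I-1 (affected) × I-2 (affected).

No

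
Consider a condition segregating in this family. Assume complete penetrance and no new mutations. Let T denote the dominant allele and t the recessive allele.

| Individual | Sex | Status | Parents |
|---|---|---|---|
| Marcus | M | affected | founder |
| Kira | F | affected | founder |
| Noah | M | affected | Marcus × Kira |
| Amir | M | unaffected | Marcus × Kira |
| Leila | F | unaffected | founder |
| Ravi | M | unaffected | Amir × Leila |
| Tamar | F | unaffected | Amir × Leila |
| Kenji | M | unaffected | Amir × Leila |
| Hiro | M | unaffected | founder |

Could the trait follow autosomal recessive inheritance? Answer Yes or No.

No

Under autosomal recessive, Amir (unaffected, male) cannot arise from Marcus (affected) × Kira (affected).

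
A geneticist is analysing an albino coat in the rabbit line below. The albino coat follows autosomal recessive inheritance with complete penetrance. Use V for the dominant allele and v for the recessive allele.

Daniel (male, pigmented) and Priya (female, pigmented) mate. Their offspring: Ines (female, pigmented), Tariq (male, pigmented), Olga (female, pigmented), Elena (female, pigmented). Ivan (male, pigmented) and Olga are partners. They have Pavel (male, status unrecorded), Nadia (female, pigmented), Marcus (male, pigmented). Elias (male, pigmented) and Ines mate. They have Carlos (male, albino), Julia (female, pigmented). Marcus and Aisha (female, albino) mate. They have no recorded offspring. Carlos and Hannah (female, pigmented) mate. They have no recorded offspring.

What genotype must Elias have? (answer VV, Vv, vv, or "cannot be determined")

Vv

From phenotype alone, Elias is VV or Vv.
Elias is pigmented so carries V and passed v to Carlos (vv), so Elias is Vv.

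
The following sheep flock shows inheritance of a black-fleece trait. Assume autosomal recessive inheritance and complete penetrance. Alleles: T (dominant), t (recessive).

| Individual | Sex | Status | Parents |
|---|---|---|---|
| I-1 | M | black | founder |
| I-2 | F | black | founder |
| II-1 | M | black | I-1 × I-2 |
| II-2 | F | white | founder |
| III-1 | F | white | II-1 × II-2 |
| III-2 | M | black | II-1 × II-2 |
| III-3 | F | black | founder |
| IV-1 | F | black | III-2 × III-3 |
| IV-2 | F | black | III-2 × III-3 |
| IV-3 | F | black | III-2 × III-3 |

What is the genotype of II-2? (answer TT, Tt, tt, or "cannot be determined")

From phenotype alone, II-2 is TT or Tt.
II-2 is white so carries T and passed t to III-2 (tt), so II-2 is Tt.

Tt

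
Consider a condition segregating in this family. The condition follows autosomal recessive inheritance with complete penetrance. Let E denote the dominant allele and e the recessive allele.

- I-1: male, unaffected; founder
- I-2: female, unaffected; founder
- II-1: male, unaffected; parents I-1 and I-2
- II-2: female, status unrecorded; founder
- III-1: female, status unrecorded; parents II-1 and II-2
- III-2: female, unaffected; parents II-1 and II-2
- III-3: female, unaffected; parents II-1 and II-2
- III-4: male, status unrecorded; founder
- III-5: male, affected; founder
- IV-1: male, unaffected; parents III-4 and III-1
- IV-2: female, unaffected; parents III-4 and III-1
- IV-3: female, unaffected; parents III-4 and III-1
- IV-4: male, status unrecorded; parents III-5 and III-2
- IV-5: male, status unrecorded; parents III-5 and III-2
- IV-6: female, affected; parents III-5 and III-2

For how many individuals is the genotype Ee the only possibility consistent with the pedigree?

Obligate heterozygotes: III-2 is unaffected so carries E and passed e to IV-6 (ee), so III-2 is Ee.
Every other individual is either homozygous by phenotype or has at least one consistent homozygous assignment, so the count is 1.

1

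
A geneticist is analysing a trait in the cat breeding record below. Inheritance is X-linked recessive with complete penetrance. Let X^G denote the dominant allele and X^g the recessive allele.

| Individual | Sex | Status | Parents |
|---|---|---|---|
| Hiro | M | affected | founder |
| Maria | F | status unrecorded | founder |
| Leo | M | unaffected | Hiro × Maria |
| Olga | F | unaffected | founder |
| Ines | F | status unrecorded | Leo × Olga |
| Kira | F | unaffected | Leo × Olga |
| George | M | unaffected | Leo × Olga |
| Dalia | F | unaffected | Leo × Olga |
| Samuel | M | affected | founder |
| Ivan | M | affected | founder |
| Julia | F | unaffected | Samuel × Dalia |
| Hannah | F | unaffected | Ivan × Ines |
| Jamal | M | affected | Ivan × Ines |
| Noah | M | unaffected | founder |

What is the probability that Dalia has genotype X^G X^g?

Leo is unaffected, so Leo is X^G Y.
Olga is unaffected so carries G and passed g to Ines (X^G X^g, whose G came from Leo), so Olga is X^G X^g.
Their cross gives offspring ratios 1/2 X^G X^G : 1/2 X^G X^g. Conditioning on Dalia being unaffected, P(X^G X^g) = 1/2 / 1 = 1/2 before taking Dalia's own offspring into account.
Samuel is affected, so Samuel is X^g Y.
Now use Dalia's offspring. Probability of each recorded status — unaffected daughter Julia: 1/2 if Dalia is X^G X^g, 1 if X^G X^G.
Bayes: P(X^G X^g) = 1/2·1/2 / (1/2·1/2 + 1/2·1) = 1/3.

1/3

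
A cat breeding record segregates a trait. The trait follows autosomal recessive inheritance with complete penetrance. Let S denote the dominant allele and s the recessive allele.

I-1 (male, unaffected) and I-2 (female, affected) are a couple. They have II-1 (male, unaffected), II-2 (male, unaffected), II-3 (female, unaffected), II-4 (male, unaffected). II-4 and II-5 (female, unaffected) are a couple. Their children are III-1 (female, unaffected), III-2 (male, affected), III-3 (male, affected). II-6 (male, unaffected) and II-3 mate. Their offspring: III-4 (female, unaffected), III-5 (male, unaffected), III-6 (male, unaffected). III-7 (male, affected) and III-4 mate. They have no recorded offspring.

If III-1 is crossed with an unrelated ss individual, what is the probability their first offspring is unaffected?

2/3

II-4 is unaffected so carries S and received s from I-2 (ss), so II-4 is Ss.
II-5 is unaffected so carries S and passed s to III-2 (ss), so II-5 is Ss.
III-1 is an unaffected offspring of II-4 (Ss) × II-5 (Ss), whose cross gives 1/4 SS : 1/2 Ss : 1/4 ss; conditioning on being unaffected, III-1 is SS with probability 1/3, Ss with probability 2/3.
Summing over parental genotype combinations, P(offspring is unaffected) = 1/3·1 + 2/3·1/2 = 2/3.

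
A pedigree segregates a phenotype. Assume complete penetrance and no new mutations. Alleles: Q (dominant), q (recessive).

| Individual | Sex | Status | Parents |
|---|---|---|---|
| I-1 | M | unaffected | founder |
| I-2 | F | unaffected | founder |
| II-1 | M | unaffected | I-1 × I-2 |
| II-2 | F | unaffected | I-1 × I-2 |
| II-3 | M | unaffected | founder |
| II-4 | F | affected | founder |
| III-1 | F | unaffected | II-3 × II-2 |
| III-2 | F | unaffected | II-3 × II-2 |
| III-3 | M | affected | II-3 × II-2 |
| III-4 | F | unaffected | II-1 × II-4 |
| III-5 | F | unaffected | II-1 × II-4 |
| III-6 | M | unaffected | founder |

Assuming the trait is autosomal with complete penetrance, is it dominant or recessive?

II-3 and II-2 are both unaffected yet have an affected child III-3. Under dominance, an affected child requires at least one affected parent, so the trait cannot be dominant.

recessive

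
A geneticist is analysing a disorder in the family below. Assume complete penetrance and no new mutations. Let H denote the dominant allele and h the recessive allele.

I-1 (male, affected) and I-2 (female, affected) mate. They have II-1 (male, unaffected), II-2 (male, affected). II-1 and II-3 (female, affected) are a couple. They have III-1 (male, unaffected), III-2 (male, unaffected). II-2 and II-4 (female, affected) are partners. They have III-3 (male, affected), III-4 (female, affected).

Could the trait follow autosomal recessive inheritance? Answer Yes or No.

No

Under autosomal recessive, II-1 (unaffected, male) cannot arise from I-1 (affected) × I-2 (affected).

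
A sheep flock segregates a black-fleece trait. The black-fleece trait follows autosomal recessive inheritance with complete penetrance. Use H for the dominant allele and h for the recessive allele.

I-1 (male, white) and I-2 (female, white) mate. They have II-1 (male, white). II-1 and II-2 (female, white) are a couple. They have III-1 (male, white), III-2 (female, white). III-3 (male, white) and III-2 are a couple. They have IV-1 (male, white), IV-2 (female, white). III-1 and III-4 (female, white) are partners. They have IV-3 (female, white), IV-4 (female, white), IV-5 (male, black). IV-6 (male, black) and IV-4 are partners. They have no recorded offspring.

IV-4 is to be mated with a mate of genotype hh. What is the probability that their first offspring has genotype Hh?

2/3

III-1 is white so carries H and passed h to IV-5 (hh), so III-1 is Hh.
III-4 is white so carries H and passed h to IV-5 (hh), so III-4 is Hh.
IV-4 is a white offspring of III-1 (Hh) × III-4 (Hh), whose cross gives 1/4 HH : 1/2 Hh : 1/4 hh; conditioning on being white, IV-4 is HH with probability 1/3, Hh with probability 2/3.
Summing over parental genotype combinations, P(offspring has genotype Hh) = 1/3·1 + 2/3·1/2 = 2/3.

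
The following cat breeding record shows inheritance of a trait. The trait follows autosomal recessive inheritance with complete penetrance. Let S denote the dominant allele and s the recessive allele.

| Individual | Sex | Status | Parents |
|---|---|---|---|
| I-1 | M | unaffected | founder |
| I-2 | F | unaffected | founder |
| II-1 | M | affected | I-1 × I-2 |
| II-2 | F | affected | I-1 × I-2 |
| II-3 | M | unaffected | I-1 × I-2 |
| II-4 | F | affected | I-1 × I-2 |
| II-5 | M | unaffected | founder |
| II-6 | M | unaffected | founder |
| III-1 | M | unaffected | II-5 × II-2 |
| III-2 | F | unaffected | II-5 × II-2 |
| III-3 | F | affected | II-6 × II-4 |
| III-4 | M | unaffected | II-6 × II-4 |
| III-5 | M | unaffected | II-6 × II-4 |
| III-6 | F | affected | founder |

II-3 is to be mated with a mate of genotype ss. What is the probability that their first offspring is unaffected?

2/3

I-1 is unaffected so carries S and passed s to II-1 (ss), so I-1 is Ss.
I-2 is unaffected so carries S and passed s to II-1 (ss), so I-2 is Ss.
II-3 is an unaffected offspring of I-1 (Ss) × I-2 (Ss), whose cross gives 1/4 SS : 1/2 Ss : 1/4 ss; conditioning on being unaffected, II-3 is SS with probability 1/3, Ss with probability 2/3.
Summing over parental genotype combinations, P(offspring is unaffected) = 1/3·1 + 2/3·1/2 = 2/3.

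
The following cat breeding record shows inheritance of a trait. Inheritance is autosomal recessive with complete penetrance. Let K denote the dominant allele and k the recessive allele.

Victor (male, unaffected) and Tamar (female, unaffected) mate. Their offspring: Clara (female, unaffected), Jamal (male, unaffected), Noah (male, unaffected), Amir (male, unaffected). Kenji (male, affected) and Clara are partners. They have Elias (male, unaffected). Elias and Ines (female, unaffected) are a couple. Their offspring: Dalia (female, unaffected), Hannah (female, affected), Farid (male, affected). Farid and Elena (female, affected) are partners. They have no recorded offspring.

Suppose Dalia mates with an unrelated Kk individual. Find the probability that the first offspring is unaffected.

5/6

Elias is unaffected so carries K and received k from Kenji (kk), so Elias is Kk.
Ines is unaffected so carries K and passed k to Hannah (kk), so Ines is Kk.
Dalia is an unaffected offspring of Elias (Kk) × Ines (Kk), whose cross gives 1/4 KK : 1/2 Kk : 1/4 kk; conditioning on being unaffected, Dalia is KK with probability 1/3, Kk with probability 2/3.
Summing over parental genotype combinations, P(offspring is unaffected) = 1/3·1 + 2/3·3/4 = 5/6.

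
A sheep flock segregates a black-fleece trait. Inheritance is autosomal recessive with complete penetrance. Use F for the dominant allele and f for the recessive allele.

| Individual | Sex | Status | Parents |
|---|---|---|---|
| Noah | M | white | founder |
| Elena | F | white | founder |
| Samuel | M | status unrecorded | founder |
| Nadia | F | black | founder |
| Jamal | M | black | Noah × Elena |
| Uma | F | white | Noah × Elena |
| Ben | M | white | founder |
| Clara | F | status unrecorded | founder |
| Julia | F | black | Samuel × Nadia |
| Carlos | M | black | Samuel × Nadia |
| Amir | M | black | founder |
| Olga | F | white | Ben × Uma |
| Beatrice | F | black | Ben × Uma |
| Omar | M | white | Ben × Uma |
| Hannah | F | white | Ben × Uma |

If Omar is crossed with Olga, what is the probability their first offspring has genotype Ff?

4/9

Ben is white so carries F and passed f to Beatrice (ff), so Ben is Ff.
Uma is white so carries F and passed f to Beatrice (ff), so Uma is Ff.
Omar is a white offspring of Ben (Ff) × Uma (Ff), whose cross gives 1/4 FF : 1/2 Ff : 1/4 ff; conditioning on being white, Omar is FF with probability 1/3, Ff with probability 2/3.
Olga is a white offspring of Ben (Ff) × Uma (Ff), whose cross gives 1/4 FF : 1/2 Ff : 1/4 ff; conditioning on being white, Olga is FF with probability 1/3, Ff with probability 2/3.
Summing over parental genotype combinations, P(offspring has genotype Ff) = 2/9·1/2 + 2/9·1/2 + 4/9·1/2 = 4/9.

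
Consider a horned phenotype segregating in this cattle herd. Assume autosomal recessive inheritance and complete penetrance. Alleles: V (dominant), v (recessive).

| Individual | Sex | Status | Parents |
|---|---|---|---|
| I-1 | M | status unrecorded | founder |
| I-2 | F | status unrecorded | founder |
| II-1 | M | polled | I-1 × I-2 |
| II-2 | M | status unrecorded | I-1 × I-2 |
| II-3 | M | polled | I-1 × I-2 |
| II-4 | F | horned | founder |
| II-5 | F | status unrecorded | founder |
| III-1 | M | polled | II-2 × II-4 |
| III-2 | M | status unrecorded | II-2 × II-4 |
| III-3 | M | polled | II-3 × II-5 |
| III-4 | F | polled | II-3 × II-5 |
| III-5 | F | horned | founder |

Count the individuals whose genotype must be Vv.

Obligate heterozygotes: III-1 is polled so carries V and received v from II-4 (vv), so III-1 is Vv.
Every other individual is either homozygous by phenotype or has at least one consistent homozygous assignment, so the count is 1.

1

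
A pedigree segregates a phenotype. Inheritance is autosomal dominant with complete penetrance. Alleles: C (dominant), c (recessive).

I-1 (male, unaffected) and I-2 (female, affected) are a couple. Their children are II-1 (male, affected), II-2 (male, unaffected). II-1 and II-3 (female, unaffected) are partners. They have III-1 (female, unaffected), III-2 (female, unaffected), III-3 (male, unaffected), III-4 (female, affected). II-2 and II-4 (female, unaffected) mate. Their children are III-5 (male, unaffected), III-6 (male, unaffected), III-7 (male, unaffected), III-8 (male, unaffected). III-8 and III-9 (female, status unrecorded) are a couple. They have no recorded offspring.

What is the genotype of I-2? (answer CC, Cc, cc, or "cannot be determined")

From phenotype alone, I-2 is CC or Cc.
I-2 is affected so carries C and passed c to II-2 (cc), so I-2 is Cc.

Cc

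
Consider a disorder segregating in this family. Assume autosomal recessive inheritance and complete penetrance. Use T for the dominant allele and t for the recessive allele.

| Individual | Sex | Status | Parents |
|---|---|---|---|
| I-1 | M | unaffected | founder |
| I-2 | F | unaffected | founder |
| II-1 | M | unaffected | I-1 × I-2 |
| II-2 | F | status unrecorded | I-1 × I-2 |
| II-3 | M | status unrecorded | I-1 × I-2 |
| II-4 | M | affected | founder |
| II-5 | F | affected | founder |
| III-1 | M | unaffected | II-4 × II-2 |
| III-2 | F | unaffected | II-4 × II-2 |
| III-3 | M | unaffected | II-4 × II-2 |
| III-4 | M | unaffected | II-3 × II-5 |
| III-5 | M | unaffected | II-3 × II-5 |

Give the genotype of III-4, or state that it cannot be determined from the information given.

Tt

From phenotype alone, III-4 is TT or Tt.
III-4 is unaffected so carries T and received t from II-5 (tt), so III-4 is Tt.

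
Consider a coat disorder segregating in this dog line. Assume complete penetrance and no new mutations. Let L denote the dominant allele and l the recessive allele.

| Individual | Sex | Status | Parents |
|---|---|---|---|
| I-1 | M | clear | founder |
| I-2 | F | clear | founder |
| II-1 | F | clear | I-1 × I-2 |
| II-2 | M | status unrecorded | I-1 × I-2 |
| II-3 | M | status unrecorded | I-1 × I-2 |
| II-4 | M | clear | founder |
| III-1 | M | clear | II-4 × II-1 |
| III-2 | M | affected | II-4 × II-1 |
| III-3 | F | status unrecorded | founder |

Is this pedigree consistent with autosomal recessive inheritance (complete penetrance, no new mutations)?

Yes

A consistent assignment under autosomal recessive exists: I-1 LL, I-2 Ll, II-1 Ll, II-2 LL, II-3 LL, II-4 Ll, III-1 LL, III-2 ll, III-3 LL.
In this assignment every recorded phenotype matches its genotype and every non-founder's genotype is obtainable from its parents' genotypes, so the pedigree is consistent.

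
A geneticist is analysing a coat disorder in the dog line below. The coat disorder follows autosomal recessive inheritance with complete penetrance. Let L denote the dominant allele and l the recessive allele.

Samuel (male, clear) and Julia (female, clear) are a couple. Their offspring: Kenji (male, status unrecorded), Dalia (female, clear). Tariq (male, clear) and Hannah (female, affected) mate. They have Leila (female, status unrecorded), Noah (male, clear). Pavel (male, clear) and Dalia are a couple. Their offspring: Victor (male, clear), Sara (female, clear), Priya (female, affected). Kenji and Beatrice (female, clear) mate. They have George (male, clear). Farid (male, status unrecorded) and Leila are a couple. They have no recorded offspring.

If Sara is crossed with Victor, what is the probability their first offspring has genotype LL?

Pavel is clear so carries L and passed l to Priya (ll), so Pavel is Ll.
Dalia is clear so carries L and passed l to Priya (ll), so Dalia is Ll.
Sara is a clear offspring of Pavel (Ll) × Dalia (Ll), whose cross gives 1/4 LL : 1/2 Ll : 1/4 ll; conditioning on being clear, Sara is LL with probability 1/3, Ll with probability 2/3.
Victor is a clear offspring of Pavel (Ll) × Dalia (Ll), whose cross gives 1/4 LL : 1/2 Ll : 1/4 ll; conditioning on being clear, Victor is LL with probability 1/3, Ll with probability 2/3.
Summing over parental genotype combinations, P(offspring has genotype LL) = 1/9·1 + 2/9·1/2 + 2/9·1/2 + 4/9·1/4 = 4/9.

4/9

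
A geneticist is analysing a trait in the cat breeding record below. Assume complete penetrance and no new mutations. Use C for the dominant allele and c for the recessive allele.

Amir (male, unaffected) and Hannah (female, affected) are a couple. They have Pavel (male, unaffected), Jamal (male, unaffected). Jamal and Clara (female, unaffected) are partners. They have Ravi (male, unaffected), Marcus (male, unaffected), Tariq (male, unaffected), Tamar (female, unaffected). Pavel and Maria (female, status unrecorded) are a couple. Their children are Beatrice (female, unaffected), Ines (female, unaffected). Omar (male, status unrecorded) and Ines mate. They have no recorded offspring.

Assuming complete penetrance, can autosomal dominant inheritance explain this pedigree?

Yes

A consistent assignment under autosomal dominant exists: Amir cc, Hannah Cc, Pavel cc, Jamal cc, Clara cc, Maria Cc, Ravi cc, Marcus cc, Tariq cc, Tamar cc, Beatrice cc, Ines cc, Omar CC.
In this assignment every recorded phenotype matches its genotype and every non-founder's genotype is obtainable from its parents' genotypes, so the pedigree is consistent.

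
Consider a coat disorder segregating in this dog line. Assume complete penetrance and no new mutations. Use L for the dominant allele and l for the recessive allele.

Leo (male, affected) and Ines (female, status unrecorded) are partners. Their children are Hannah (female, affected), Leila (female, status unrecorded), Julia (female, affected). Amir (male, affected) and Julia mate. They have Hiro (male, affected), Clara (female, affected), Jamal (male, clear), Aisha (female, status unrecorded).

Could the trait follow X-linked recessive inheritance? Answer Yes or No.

No

Under X-linked recessive, Jamal (clear, male) cannot arise from Amir (affected) × Julia (affected).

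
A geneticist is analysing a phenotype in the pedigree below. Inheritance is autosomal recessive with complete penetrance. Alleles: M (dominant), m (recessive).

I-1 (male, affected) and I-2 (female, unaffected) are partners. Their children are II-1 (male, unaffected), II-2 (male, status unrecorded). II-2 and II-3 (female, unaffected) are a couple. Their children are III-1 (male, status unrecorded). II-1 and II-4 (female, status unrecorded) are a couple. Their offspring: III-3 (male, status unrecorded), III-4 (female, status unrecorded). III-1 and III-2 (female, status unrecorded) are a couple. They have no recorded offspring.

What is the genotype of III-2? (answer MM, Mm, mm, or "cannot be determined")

III-2's phenotype is unrecorded, and no parent or child forces a single allele at both positions; consistent genotype assignments exist with III-2 as MM or Mm or mm.

cannot be determined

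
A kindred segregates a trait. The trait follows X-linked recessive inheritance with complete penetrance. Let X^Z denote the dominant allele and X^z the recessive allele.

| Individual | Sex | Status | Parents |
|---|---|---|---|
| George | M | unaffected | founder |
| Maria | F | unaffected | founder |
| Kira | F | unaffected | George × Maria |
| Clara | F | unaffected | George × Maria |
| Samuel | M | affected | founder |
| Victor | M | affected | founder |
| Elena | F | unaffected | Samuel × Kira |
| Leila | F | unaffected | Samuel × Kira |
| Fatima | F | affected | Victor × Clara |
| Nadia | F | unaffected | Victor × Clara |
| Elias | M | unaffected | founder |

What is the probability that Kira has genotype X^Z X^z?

George is unaffected, so George is X^Z Y.
Maria is unaffected so carries Z and passed z to Clara (X^Z X^z, whose Z came from George), so Maria is X^Z X^z.
Their cross gives offspring ratios 1/2 X^Z X^Z : 1/2 X^Z X^z. Conditioning on Kira being unaffected, P(X^Z X^z) = 1/2 / 1 = 1/2 before taking Kira's own offspring into account.
Samuel is affected, so Samuel is X^z Y.
Now use Kira's offspring. Probability of each recorded status — unaffected daughter Elena: 1/2 if Kira is X^Z X^z, 1 if X^Z X^Z; unaffected daughter Leila: 1/2 if Kira is X^Z X^z, 1 if X^Z X^Z.
Bayes: P(X^Z X^z) = 1/2·1/4 / (1/2·1/4 + 1/2·1) = 1/5.

1/5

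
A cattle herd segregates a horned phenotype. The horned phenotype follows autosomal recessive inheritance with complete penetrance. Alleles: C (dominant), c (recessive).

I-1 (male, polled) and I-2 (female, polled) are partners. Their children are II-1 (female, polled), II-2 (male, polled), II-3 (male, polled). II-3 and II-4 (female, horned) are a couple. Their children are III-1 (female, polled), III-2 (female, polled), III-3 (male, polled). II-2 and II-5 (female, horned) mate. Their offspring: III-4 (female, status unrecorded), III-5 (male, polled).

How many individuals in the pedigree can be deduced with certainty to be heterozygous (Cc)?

Obligate heterozygotes: III-1 is polled so carries C and received c from II-4 (cc), so III-1 is Cc; III-2 is polled so carries C and received c from II-4 (cc), so III-2 is Cc; III-3 is polled so carries C and received c from II-4 (cc), so III-3 is Cc; III-5 is polled so carries C and received c from II-5 (cc), so III-5 is Cc.
Every other individual is either homozygous by phenotype or has at least one consistent homozygous assignment, so the count is 4.

4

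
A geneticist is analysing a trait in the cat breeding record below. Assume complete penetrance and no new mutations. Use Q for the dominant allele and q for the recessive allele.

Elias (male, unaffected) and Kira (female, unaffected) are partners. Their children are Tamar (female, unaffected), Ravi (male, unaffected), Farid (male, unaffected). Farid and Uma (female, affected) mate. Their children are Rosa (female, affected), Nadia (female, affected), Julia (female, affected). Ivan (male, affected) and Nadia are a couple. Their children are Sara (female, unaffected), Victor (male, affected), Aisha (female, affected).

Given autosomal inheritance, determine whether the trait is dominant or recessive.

Ivan and Nadia are both affected yet have an unaffected child Sara. Under a recessive model two affected parents are homozygous and every child would be affected, so the trait cannot be recessive.

dominant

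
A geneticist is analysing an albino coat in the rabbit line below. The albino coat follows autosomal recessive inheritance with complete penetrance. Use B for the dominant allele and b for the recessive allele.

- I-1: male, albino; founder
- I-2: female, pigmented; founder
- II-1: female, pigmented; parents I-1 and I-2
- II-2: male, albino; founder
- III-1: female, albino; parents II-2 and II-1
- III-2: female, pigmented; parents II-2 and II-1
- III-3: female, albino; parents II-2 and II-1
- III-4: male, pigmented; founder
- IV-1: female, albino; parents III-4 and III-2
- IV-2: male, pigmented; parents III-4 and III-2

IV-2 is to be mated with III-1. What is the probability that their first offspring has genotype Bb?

III-4 is pigmented so carries B and passed b to IV-1 (bb), so III-4 is Bb.
III-2 is pigmented so carries B and received b from II-2 (bb), so III-2 is Bb.
IV-2 is a pigmented offspring of III-4 (Bb) × III-2 (Bb), whose cross gives 1/4 BB : 1/2 Bb : 1/4 bb; conditioning on being pigmented, IV-2 is BB with probability 1/3, Bb with probability 2/3.
III-1 is albino, so III-1 is bb.
Summing over parental genotype combinations, P(offspring has genotype Bb) = 1/3·1 + 2/3·1/2 = 2/3.

2/3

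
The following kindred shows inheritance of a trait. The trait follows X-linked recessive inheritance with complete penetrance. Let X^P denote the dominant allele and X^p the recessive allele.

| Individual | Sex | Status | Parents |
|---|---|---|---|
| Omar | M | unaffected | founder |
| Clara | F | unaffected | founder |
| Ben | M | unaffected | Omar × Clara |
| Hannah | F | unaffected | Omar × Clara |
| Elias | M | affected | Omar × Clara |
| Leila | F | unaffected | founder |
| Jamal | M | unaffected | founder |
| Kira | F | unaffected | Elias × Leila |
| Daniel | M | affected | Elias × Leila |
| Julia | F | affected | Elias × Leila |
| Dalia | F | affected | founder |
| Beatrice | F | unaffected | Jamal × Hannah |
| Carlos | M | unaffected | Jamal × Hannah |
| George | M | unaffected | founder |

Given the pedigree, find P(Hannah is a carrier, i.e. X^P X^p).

1/3

Omar is unaffected, so Omar is X^P Y.
Clara is unaffected so carries P and passed p to Elias (X^p Y), so Clara is X^P X^p.
Their cross gives offspring ratios 1/2 X^P X^P : 1/2 X^P X^p. Conditioning on Hannah being unaffected, P(X^P X^p) = 1/2 / 1 = 1/2 before taking Hannah's own offspring into account.
Jamal is unaffected, so Jamal is X^P Y.
Now use Hannah's offspring. Probability of each recorded status — unaffected son Carlos: 1/2 if Hannah is X^P X^p, 1 if X^P X^P. (Beatrice: equally likely either way, so uninformative.)
Bayes: P(X^P X^p) = 1/2·1/2 / (1/2·1/2 + 1/2·1) = 1/3.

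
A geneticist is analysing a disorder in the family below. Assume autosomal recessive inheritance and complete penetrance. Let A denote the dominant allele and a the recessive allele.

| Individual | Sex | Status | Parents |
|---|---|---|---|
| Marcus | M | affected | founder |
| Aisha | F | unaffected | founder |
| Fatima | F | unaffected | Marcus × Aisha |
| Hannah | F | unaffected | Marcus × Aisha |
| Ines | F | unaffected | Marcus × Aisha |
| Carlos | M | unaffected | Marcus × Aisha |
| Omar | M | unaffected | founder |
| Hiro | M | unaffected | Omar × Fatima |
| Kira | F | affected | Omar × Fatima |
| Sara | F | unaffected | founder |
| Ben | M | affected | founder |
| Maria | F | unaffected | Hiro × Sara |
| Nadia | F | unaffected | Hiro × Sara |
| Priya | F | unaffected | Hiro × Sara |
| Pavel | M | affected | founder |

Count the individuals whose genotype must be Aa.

5

Obligate heterozygotes: Fatima is unaffected so carries A and received a from Marcus (aa), so Fatima is Aa; Hannah is unaffected so carries A and received a from Marcus (aa), so Hannah is Aa; Ines is unaffected so carries A and received a from Marcus (aa), so Ines is Aa; Carlos is unaffected so carries A and received a from Marcus (aa), so Carlos is Aa; Omar is unaffected so carries A and passed a to Kira (aa), so Omar is Aa.
Every other individual is either homozygous by phenotype or has at least one consistent homozygous assignment, so the count is 5.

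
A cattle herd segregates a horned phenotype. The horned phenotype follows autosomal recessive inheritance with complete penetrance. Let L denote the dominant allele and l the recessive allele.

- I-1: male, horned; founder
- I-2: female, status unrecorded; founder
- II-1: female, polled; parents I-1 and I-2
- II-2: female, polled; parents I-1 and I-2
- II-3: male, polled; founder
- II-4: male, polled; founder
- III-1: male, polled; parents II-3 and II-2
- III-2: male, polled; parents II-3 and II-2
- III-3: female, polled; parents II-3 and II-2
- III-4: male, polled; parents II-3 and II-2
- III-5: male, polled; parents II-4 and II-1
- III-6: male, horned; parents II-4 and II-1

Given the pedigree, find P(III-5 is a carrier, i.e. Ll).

2/3

II-4 is polled so carries L and passed l to III-6 (ll), so II-4 is Ll.
II-1 is polled so carries L and received l from I-1 (ll), so II-1 is Ll.
Their cross gives offspring ratios 1/4 LL : 1/2 Ll : 1/4 ll. Conditioning on III-5 being polled, P(Ll) = 1/2 / 3/4 = 2/3.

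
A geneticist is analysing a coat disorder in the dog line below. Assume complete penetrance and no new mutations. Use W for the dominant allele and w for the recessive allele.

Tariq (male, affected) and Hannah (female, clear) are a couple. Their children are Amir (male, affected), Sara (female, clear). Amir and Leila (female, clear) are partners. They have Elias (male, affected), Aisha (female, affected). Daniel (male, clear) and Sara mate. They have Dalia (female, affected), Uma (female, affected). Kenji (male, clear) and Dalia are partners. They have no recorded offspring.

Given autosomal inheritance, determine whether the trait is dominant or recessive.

Daniel and Sara are both clear yet have an affected child Dalia. Under dominance, an affected child requires at least one affected parent, so the trait cannot be dominant.

recessive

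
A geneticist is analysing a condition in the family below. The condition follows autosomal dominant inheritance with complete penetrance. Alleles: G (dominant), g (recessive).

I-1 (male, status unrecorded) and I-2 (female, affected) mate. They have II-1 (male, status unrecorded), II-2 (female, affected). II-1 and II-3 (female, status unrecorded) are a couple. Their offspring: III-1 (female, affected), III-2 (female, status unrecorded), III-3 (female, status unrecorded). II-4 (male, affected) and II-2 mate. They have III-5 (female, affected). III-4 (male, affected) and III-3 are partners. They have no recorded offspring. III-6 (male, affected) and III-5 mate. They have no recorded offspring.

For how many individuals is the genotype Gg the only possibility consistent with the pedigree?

0

No individual's genotype is forced to Gg by the pedigree, so the count is 0.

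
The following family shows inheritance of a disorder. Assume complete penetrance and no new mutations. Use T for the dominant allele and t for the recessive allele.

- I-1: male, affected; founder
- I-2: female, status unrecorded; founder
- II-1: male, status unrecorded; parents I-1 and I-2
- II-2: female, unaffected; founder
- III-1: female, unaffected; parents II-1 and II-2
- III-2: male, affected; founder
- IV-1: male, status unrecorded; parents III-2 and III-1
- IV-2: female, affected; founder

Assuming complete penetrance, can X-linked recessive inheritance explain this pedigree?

Yes

A consistent assignment under X-linked recessive exists: I-1 X^t Y, I-2 X^T X^T, II-1 X^T Y, II-2 X^T X^T, III-1 X^T X^T, III-2 X^t Y, IV-1 X^T Y, IV-2 X^t X^t.
In this assignment every recorded phenotype matches its genotype and every non-founder's genotype is obtainable from its parents' genotypes, so the pedigree is consistent.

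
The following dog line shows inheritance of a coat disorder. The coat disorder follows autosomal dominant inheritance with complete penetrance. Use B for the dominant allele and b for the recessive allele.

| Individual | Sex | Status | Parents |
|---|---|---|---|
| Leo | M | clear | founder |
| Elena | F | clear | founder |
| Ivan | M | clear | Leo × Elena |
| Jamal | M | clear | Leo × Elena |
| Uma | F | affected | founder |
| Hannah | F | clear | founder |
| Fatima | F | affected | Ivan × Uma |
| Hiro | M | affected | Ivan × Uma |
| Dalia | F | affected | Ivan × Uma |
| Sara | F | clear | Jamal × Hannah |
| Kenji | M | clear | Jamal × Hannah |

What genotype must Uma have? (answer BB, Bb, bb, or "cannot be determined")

Uma's phenotype allows BB or Bb, and no parent or child forces a single allele at both positions; consistent genotype assignments exist with Uma as BB or Bb.

cannot be determined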